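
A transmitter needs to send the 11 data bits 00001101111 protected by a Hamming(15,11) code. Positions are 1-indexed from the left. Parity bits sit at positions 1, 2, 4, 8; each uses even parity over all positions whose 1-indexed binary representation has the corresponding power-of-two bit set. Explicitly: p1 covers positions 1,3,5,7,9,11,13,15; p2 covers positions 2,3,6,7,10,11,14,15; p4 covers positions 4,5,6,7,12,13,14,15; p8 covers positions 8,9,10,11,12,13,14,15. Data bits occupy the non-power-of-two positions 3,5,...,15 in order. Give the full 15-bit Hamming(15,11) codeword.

Place data bits at non-power-of-two positions: b3=0, b5=0, b6=0, b7=0, b9=1, b10=1, b11=0, b12=1, b13=1, b14=1, b15=1.
p1 = XOR of data positions {3,5,7,9,11,13,15} = 0⊕0⊕0⊕1⊕0⊕1⊕1 = 1
p2 = XOR of data positions {3,6,7,10,11,14,15} = 0⊕0⊕0⊕1⊕0⊕1⊕1 = 1
p4 = XOR of data positions {5,6,7,12,13,14,15} = 0⊕0⊕0⊕1⊕1⊕1⊕1 = 0
p8 = XOR of data positions {9,10,11,12,13,14,15} = 1⊕1⊕0⊕1⊕1⊕1⊕1 = 0
Codeword b1..b15 = 110000001101111

110000001101111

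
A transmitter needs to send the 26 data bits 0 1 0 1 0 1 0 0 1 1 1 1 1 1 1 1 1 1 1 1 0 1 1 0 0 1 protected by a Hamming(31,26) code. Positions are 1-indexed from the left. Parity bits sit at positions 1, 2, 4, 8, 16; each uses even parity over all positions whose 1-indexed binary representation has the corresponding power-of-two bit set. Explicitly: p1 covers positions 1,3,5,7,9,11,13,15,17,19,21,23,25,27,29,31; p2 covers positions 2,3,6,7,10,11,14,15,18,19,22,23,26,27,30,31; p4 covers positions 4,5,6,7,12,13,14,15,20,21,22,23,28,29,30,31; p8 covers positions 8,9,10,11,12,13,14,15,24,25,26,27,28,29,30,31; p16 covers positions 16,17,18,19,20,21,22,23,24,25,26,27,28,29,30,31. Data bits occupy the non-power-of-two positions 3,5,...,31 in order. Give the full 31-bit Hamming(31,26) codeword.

1001101101001110111111111011001

Place data bits at non-power-of-two positions: b3=0, b5=1, b6=0, b7=1, b9=0, b10=1, b11=0, b12=0, b13=1, b14=1, b15=1, b17=1, b18=1, b19=1, b20=1, b21=1, b22=1, b23=1, b24=1, b25=1, b26=0, b27=1, b28=1, b29=0, b30=0, b31=1.
p1 = XOR of data positions {3,5,7,9,11,13,15,17,19,21,23,25,27,29,31} = 0⊕1⊕1⊕0⊕0⊕1⊕1⊕1⊕1⊕1⊕1⊕1⊕1⊕0⊕1 = 1
p2 = XOR of data positions {3,6,7,10,11,14,15,18,19,22,23,26,27,30,31} = 0⊕0⊕1⊕1⊕0⊕1⊕1⊕1⊕1⊕1⊕1⊕0⊕1⊕0⊕1 = 0
p4 = XOR of data positions {5,6,7,12,13,14,15,20,21,22,23,28,29,30,31} = 1⊕0⊕1⊕0⊕1⊕1⊕1⊕1⊕1⊕1⊕1⊕1⊕0⊕0⊕1 = 1
p8 = XOR of data positions {9,10,11,12,13,14,15,24,25,26,27,28,29,30,31} = 0⊕1⊕0⊕0⊕1⊕1⊕1⊕1⊕1⊕0⊕1⊕1⊕0⊕0⊕1 = 1
p16 = XOR of data positions {17,18,19,20,21,22,23,24,25,26,27,28,29,30,31} = 1⊕1⊕1⊕1⊕1⊕1⊕1⊕1⊕1⊕0⊕1⊕1⊕0⊕0⊕1 = 0
Codeword b1..b31 = 1001101101001110111111111011001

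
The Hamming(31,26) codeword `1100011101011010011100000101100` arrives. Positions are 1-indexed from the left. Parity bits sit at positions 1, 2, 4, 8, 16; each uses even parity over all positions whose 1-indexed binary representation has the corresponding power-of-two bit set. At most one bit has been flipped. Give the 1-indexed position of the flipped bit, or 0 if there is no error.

s1: b1⊕b3⊕b5⊕b7⊕b9⊕b11⊕b13⊕b15⊕b17⊕b19⊕b21⊕b23⊕b25⊕b27⊕b29⊕b31 = 1⊕0⊕0⊕1⊕0⊕0⊕1⊕1⊕0⊕1⊕0⊕0⊕0⊕0⊕1⊕0 = 0
s2: b2⊕b3⊕b6⊕b7⊕b10⊕b11⊕b14⊕b15⊕b18⊕b19⊕b22⊕b23⊕b26⊕b27⊕b30⊕b31 = 1⊕0⊕1⊕1⊕1⊕0⊕0⊕1⊕1⊕1⊕0⊕0⊕1⊕0⊕0⊕0 = 0
s4: b4⊕b5⊕b6⊕b7⊕b12⊕b13⊕b14⊕b15⊕b20⊕b21⊕b22⊕b23⊕b28⊕b29⊕b30⊕b31 = 0⊕0⊕1⊕1⊕1⊕1⊕0⊕1⊕1⊕0⊕0⊕0⊕1⊕1⊕0⊕0 = 0
s8: b8⊕b9⊕b10⊕b11⊕b12⊕b13⊕b14⊕b15⊕b24⊕b25⊕b26⊕b27⊕b28⊕b29⊕b30⊕b31 = 1⊕0⊕1⊕0⊕1⊕1⊕0⊕1⊕0⊕0⊕1⊕0⊕1⊕1⊕0⊕0 = 0
s16: b16⊕b17⊕b18⊕b19⊕b20⊕b21⊕b22⊕b23⊕b24⊕b25⊕b26⊕b27⊕b28⊕b29⊕b30⊕b31 = 0⊕0⊕1⊕1⊕1⊕0⊕0⊕0⊕0⊕0⊕1⊕0⊕1⊕1⊕0⊕0 = 0
Syndrome (s16...s1) = 00000 → position 0 (no error).

0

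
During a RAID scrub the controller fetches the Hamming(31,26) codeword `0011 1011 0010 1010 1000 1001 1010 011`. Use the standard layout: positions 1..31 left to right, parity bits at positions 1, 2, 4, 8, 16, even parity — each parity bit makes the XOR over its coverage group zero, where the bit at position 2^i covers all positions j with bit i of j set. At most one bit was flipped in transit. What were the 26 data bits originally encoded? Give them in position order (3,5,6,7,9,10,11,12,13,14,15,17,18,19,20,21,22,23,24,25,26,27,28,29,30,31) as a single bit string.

s1: b1⊕b3⊕b5⊕b7⊕b9⊕b11⊕b13⊕b15⊕b17⊕b19⊕b21⊕b23⊕b25⊕b27⊕b29⊕b31 = 0⊕1⊕1⊕1⊕0⊕1⊕1⊕1⊕1⊕0⊕1⊕0⊕1⊕1⊕0⊕1 = 1
s2: b2⊕b3⊕b6⊕b7⊕b10⊕b11⊕b14⊕b15⊕b18⊕b19⊕b22⊕b23⊕b26⊕b27⊕b30⊕b31 = 0⊕1⊕0⊕1⊕0⊕1⊕0⊕1⊕0⊕0⊕0⊕0⊕0⊕1⊕1⊕1 = 1
s4: b4⊕b5⊕b6⊕b7⊕b12⊕b13⊕b14⊕b15⊕b20⊕b21⊕b22⊕b23⊕b28⊕b29⊕b30⊕b31 = 1⊕1⊕0⊕1⊕0⊕1⊕0⊕1⊕0⊕1⊕0⊕0⊕0⊕0⊕1⊕1 = 0
s8: b8⊕b9⊕b10⊕b11⊕b12⊕b13⊕b14⊕b15⊕b24⊕b25⊕b26⊕b27⊕b28⊕b29⊕b30⊕b31 = 1⊕0⊕0⊕1⊕0⊕1⊕0⊕1⊕1⊕1⊕0⊕1⊕0⊕0⊕1⊕1 = 1
s16: b16⊕b17⊕b18⊕b19⊕b20⊕b21⊕b22⊕b23⊕b24⊕b25⊕b26⊕b27⊕b28⊕b29⊕b30⊕b31 = 0⊕1⊕0⊕0⊕0⊕1⊕0⊕0⊕1⊕1⊕0⊕1⊕0⊕0⊕1⊕1 = 1
Syndrome (s16...s1) = 11011 → position 27.
Flip bit 27: corrected codeword = 0011101100101010100010011000011
Data bits at positions 3,5,6,7,9,10,11,12,13,14,15,17,18,19,20,21,22,23,24,25,26,27,28,29,30,31: 11010010101100010011000011

11010010101100010011000011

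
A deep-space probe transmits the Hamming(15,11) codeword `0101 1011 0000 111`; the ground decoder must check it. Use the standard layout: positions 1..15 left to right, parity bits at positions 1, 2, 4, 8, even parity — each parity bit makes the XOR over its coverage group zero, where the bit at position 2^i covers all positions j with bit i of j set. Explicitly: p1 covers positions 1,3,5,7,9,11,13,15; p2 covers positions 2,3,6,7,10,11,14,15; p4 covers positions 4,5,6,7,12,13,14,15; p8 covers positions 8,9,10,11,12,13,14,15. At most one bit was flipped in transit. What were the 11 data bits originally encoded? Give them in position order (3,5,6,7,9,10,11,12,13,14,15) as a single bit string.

01010000111

s1: b1⊕b3⊕b5⊕b7⊕b9⊕b11⊕b13⊕b15 = 0⊕0⊕1⊕1⊕0⊕0⊕1⊕1 = 0
s2: b2⊕b3⊕b6⊕b7⊕b10⊕b11⊕b14⊕b15 = 1⊕0⊕0⊕1⊕0⊕0⊕1⊕1 = 0
s4: b4⊕b5⊕b6⊕b7⊕b12⊕b13⊕b14⊕b15 = 1⊕1⊕0⊕1⊕0⊕1⊕1⊕1 = 0
s8: b8⊕b9⊕b10⊕b11⊕b12⊕b13⊕b14⊕b15 = 1⊕0⊕0⊕0⊕0⊕1⊕1⊕1 = 0
Syndrome (s8...s1) = 0000 → position 0 (no error).
No correction needed.
Data bits at positions 3,5,6,7,9,10,11,12,13,14,15: 01010000111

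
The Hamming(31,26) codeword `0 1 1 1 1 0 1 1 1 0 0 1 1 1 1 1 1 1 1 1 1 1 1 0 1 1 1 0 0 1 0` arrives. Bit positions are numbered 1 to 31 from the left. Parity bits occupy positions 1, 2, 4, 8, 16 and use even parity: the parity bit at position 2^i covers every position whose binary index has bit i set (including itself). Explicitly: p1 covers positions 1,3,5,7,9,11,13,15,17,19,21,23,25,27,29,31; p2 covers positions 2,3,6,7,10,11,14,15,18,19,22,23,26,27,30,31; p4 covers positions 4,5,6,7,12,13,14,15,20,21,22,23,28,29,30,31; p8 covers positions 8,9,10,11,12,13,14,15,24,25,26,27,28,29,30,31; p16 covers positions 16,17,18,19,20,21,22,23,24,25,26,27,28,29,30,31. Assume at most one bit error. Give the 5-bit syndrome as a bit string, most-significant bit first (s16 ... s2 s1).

s1: b1⊕b3⊕b5⊕b7⊕b9⊕b11⊕b13⊕b15⊕b17⊕b19⊕b21⊕b23⊕b25⊕b27⊕b29⊕b31 = 0⊕1⊕1⊕1⊕1⊕0⊕1⊕1⊕1⊕1⊕1⊕1⊕1⊕1⊕0⊕0 = 0
s2: b2⊕b3⊕b6⊕b7⊕b10⊕b11⊕b14⊕b15⊕b18⊕b19⊕b22⊕b23⊕b26⊕b27⊕b30⊕b31 = 1⊕1⊕0⊕1⊕0⊕0⊕1⊕1⊕1⊕1⊕1⊕1⊕1⊕1⊕1⊕0 = 0
s4: b4⊕b5⊕b6⊕b7⊕b12⊕b13⊕b14⊕b15⊕b20⊕b21⊕b22⊕b23⊕b28⊕b29⊕b30⊕b31 = 1⊕1⊕0⊕1⊕1⊕1⊕1⊕1⊕1⊕1⊕1⊕1⊕0⊕0⊕1⊕0 = 0
s8: b8⊕b9⊕b10⊕b11⊕b12⊕b13⊕b14⊕b15⊕b24⊕b25⊕b26⊕b27⊕b28⊕b29⊕b30⊕b31 = 1⊕1⊕0⊕0⊕1⊕1⊕1⊕1⊕0⊕1⊕1⊕1⊕0⊕0⊕1⊕0 = 0
s16: b16⊕b17⊕b18⊕b19⊕b20⊕b21⊕b22⊕b23⊕b24⊕b25⊕b26⊕b27⊕b28⊕b29⊕b30⊕b31 = 1⊕1⊕1⊕1⊕1⊕1⊕1⊕1⊕0⊕1⊕1⊕1⊕0⊕0⊕1⊕0 = 0
Syndrome (s16...s1) = 00000 → position 0 (no error).

00000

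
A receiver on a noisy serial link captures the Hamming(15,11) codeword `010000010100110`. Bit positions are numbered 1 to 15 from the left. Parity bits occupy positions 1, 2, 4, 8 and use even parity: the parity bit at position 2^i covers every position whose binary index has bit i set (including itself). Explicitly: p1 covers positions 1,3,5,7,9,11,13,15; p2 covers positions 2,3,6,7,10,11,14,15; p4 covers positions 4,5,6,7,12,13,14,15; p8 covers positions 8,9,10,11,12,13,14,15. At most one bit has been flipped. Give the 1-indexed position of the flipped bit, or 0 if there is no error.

3

s1: b1⊕b3⊕b5⊕b7⊕b9⊕b11⊕b13⊕b15 = 0⊕0⊕0⊕0⊕0⊕0⊕1⊕0 = 1
s2: b2⊕b3⊕b6⊕b7⊕b10⊕b11⊕b14⊕b15 = 1⊕0⊕0⊕0⊕1⊕0⊕1⊕0 = 1
s4: b4⊕b5⊕b6⊕b7⊕b12⊕b13⊕b14⊕b15 = 0⊕0⊕0⊕0⊕0⊕1⊕1⊕0 = 0
s8: b8⊕b9⊕b10⊕b11⊕b12⊕b13⊕b14⊕b15 = 1⊕0⊕1⊕0⊕0⊕1⊕1⊕0 = 0
Syndrome (s8...s1) = 0011 → position 3.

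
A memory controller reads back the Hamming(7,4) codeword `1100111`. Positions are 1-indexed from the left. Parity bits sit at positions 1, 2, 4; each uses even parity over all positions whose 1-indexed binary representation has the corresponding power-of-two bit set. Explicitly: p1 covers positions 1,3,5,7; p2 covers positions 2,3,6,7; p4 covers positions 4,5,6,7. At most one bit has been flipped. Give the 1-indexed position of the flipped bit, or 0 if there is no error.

7

s1: b1⊕b3⊕b5⊕b7 = 1⊕0⊕1⊕1 = 1
s2: b2⊕b3⊕b6⊕b7 = 1⊕0⊕1⊕1 = 1
s4: b4⊕b5⊕b6⊕b7 = 0⊕1⊕1⊕1 = 1
Syndrome (s4...s1) = 111 → position 7.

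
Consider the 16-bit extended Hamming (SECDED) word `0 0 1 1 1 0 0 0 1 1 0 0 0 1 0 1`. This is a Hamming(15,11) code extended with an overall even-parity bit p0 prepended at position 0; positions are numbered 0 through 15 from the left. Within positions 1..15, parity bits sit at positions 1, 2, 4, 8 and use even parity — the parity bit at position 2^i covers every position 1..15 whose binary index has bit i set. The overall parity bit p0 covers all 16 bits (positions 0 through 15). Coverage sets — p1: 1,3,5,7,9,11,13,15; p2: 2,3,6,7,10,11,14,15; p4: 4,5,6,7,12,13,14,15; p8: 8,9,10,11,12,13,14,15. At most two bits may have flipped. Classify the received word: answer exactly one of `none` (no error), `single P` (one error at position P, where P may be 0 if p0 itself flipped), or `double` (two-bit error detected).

single 6

s1: b1⊕b3⊕b5⊕b7⊕b9⊕b11⊕b13⊕b15 = 0⊕1⊕0⊕0⊕1⊕0⊕1⊕1 = 0
s2: b2⊕b3⊕b6⊕b7⊕b10⊕b11⊕b14⊕b15 = 1⊕1⊕0⊕0⊕0⊕0⊕0⊕1 = 1
s4: b4⊕b5⊕b6⊕b7⊕b12⊕b13⊕b14⊕b15 = 1⊕0⊕0⊕0⊕0⊕1⊕0⊕1 = 1
s8: b8⊕b9⊕b10⊕b11⊕b12⊕b13⊕b14⊕b15 = 1⊕1⊕0⊕0⊕0⊕1⊕0⊕1 = 0
Syndrome (s8...s1) = 0110 → position 6.
Overall parity (XOR of all 16 bits, including p0): 0⊕0⊕1⊕1⊕1⊕0⊕0⊕0⊕1⊕1⊕0⊕0⊕0⊕1⊕0⊕1 = 1
Overall=1, syndrome position=6 → single-bit error at position 6.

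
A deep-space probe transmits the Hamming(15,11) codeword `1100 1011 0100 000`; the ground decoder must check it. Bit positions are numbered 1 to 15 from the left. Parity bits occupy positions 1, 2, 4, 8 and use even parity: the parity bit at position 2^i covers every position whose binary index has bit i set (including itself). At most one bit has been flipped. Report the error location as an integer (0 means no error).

s1: b1⊕b3⊕b5⊕b7⊕b9⊕b11⊕b13⊕b15 = 1⊕0⊕1⊕1⊕0⊕0⊕0⊕0 = 1
s2: b2⊕b3⊕b6⊕b7⊕b10⊕b11⊕b14⊕b15 = 1⊕0⊕0⊕1⊕1⊕0⊕0⊕0 = 1
s4: b4⊕b5⊕b6⊕b7⊕b12⊕b13⊕b14⊕b15 = 0⊕1⊕0⊕1⊕0⊕0⊕0⊕0 = 0
s8: b8⊕b9⊕b10⊕b11⊕b12⊕b13⊕b14⊕b15 = 1⊕0⊕1⊕0⊕0⊕0⊕0⊕0 = 0
Syndrome (s8...s1) = 0011 → position 3.

3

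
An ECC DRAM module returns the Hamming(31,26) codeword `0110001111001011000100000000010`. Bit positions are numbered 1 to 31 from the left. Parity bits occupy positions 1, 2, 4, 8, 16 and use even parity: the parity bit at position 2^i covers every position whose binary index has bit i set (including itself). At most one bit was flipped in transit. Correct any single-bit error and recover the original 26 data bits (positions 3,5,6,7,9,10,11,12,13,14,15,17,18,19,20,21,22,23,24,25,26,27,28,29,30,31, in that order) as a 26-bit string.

10011100101000110000000010

s1: b1⊕b3⊕b5⊕b7⊕b9⊕b11⊕b13⊕b15⊕b17⊕b19⊕b21⊕b23⊕b25⊕b27⊕b29⊕b31 = 0⊕1⊕0⊕1⊕1⊕0⊕1⊕1⊕0⊕0⊕0⊕0⊕0⊕0⊕0⊕0 = 1
s2: b2⊕b3⊕b6⊕b7⊕b10⊕b11⊕b14⊕b15⊕b18⊕b19⊕b22⊕b23⊕b26⊕b27⊕b30⊕b31 = 1⊕1⊕0⊕1⊕1⊕0⊕0⊕1⊕0⊕0⊕0⊕0⊕0⊕0⊕1⊕0 = 0
s4: b4⊕b5⊕b6⊕b7⊕b12⊕b13⊕b14⊕b15⊕b20⊕b21⊕b22⊕b23⊕b28⊕b29⊕b30⊕b31 = 0⊕0⊕0⊕1⊕0⊕1⊕0⊕1⊕1⊕0⊕0⊕0⊕0⊕0⊕1⊕0 = 1
s8: b8⊕b9⊕b10⊕b11⊕b12⊕b13⊕b14⊕b15⊕b24⊕b25⊕b26⊕b27⊕b28⊕b29⊕b30⊕b31 = 1⊕1⊕1⊕0⊕0⊕1⊕0⊕1⊕0⊕0⊕0⊕0⊕0⊕0⊕1⊕0 = 0
s16: b16⊕b17⊕b18⊕b19⊕b20⊕b21⊕b22⊕b23⊕b24⊕b25⊕b26⊕b27⊕b28⊕b29⊕b30⊕b31 = 1⊕0⊕0⊕0⊕1⊕0⊕0⊕0⊕0⊕0⊕0⊕0⊕0⊕0⊕1⊕0 = 1
Syndrome (s16...s1) = 10101 → position 21.
Flip bit 21: corrected codeword = 0110001111001011000110000000010
Data bits at positions 3,5,6,7,9,10,11,12,13,14,15,17,18,19,20,21,22,23,24,25,26,27,28,29,30,31: 10011100101000110000000010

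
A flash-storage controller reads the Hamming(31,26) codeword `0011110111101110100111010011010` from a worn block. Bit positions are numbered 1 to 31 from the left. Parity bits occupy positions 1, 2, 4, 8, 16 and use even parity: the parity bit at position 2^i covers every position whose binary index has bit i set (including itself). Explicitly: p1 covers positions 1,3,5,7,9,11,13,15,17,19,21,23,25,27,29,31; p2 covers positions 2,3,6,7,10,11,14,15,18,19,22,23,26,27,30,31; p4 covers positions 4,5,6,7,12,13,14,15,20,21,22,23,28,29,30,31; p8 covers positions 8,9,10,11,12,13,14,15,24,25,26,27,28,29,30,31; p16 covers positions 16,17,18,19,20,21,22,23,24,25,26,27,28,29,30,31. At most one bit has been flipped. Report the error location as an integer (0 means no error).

s1: b1⊕b3⊕b5⊕b7⊕b9⊕b11⊕b13⊕b15⊕b17⊕b19⊕b21⊕b23⊕b25⊕b27⊕b29⊕b31 = 0⊕1⊕1⊕0⊕1⊕1⊕1⊕1⊕1⊕0⊕1⊕0⊕0⊕1⊕0⊕0 = 1
s2: b2⊕b3⊕b6⊕b7⊕b10⊕b11⊕b14⊕b15⊕b18⊕b19⊕b22⊕b23⊕b26⊕b27⊕b30⊕b31 = 0⊕1⊕1⊕0⊕1⊕1⊕1⊕1⊕0⊕0⊕1⊕0⊕0⊕1⊕1⊕0 = 1
s4: b4⊕b5⊕b6⊕b7⊕b12⊕b13⊕b14⊕b15⊕b20⊕b21⊕b22⊕b23⊕b28⊕b29⊕b30⊕b31 = 1⊕1⊕1⊕0⊕0⊕1⊕1⊕1⊕1⊕1⊕1⊕0⊕1⊕0⊕1⊕0 = 1
s8: b8⊕b9⊕b10⊕b11⊕b12⊕b13⊕b14⊕b15⊕b24⊕b25⊕b26⊕b27⊕b28⊕b29⊕b30⊕b31 = 1⊕1⊕1⊕1⊕0⊕1⊕1⊕1⊕1⊕0⊕0⊕1⊕1⊕0⊕1⊕0 = 1
s16: b16⊕b17⊕b18⊕b19⊕b20⊕b21⊕b22⊕b23⊕b24⊕b25⊕b26⊕b27⊕b28⊕b29⊕b30⊕b31 = 0⊕1⊕0⊕0⊕1⊕1⊕1⊕0⊕1⊕0⊕0⊕1⊕1⊕0⊕1⊕0 = 0
Syndrome (s16...s1) = 01111 → position 15.

15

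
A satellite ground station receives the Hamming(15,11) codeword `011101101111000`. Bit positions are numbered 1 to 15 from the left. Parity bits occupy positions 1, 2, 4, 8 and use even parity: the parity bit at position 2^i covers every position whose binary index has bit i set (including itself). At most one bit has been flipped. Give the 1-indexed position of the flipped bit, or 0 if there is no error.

0

s1: b1⊕b3⊕b5⊕b7⊕b9⊕b11⊕b13⊕b15 = 0⊕1⊕0⊕1⊕1⊕1⊕0⊕0 = 0
s2: b2⊕b3⊕b6⊕b7⊕b10⊕b11⊕b14⊕b15 = 1⊕1⊕1⊕1⊕1⊕1⊕0⊕0 = 0
s4: b4⊕b5⊕b6⊕b7⊕b12⊕b13⊕b14⊕b15 = 1⊕0⊕1⊕1⊕1⊕0⊕0⊕0 = 0
s8: b8⊕b9⊕b10⊕b11⊕b12⊕b13⊕b14⊕b15 = 0⊕1⊕1⊕1⊕1⊕0⊕0⊕0 = 0
Syndrome (s8...s1) = 0000 → position 0 (no error).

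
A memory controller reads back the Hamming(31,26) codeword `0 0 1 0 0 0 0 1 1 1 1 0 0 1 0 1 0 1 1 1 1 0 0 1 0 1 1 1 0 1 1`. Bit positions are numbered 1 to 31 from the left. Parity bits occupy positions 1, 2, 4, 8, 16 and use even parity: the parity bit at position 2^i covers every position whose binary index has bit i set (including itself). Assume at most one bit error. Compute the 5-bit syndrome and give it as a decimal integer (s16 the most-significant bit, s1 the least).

s1: b1⊕b3⊕b5⊕b7⊕b9⊕b11⊕b13⊕b15⊕b17⊕b19⊕b21⊕b23⊕b25⊕b27⊕b29⊕b31 = 0⊕1⊕0⊕0⊕1⊕1⊕0⊕0⊕0⊕1⊕1⊕0⊕0⊕1⊕0⊕1 = 1
s2: b2⊕b3⊕b6⊕b7⊕b10⊕b11⊕b14⊕b15⊕b18⊕b19⊕b22⊕b23⊕b26⊕b27⊕b30⊕b31 = 0⊕1⊕0⊕0⊕1⊕1⊕1⊕0⊕1⊕1⊕0⊕0⊕1⊕1⊕1⊕1 = 0
s4: b4⊕b5⊕b6⊕b7⊕b12⊕b13⊕b14⊕b15⊕b20⊕b21⊕b22⊕b23⊕b28⊕b29⊕b30⊕b31 = 0⊕0⊕0⊕0⊕0⊕0⊕1⊕0⊕1⊕1⊕0⊕0⊕1⊕0⊕1⊕1 = 0
s8: b8⊕b9⊕b10⊕b11⊕b12⊕b13⊕b14⊕b15⊕b24⊕b25⊕b26⊕b27⊕b28⊕b29⊕b30⊕b31 = 1⊕1⊕1⊕1⊕0⊕0⊕1⊕0⊕1⊕0⊕1⊕1⊕1⊕0⊕1⊕1 = 1
s16: b16⊕b17⊕b18⊕b19⊕b20⊕b21⊕b22⊕b23⊕b24⊕b25⊕b26⊕b27⊕b28⊕b29⊕b30⊕b31 = 1⊕0⊕1⊕1⊕1⊕1⊕0⊕0⊕1⊕0⊕1⊕1⊕1⊕0⊕1⊕1 = 1
Syndrome (s16...s1) = 11001 → position 25.

25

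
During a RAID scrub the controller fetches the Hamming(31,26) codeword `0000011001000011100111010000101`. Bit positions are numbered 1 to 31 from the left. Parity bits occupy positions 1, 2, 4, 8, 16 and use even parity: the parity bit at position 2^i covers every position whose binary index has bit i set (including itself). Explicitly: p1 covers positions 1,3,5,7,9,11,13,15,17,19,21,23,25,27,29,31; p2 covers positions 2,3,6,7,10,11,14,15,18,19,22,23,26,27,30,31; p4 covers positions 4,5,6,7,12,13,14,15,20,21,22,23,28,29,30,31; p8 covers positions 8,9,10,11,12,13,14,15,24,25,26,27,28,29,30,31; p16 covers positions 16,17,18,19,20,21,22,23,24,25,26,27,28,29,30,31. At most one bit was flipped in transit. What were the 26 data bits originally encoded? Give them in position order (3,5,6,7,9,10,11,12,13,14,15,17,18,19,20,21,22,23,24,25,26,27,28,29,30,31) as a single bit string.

00110100001100111010000101

s1: b1⊕b3⊕b5⊕b7⊕b9⊕b11⊕b13⊕b15⊕b17⊕b19⊕b21⊕b23⊕b25⊕b27⊕b29⊕b31 = 0⊕0⊕0⊕1⊕0⊕0⊕0⊕1⊕1⊕0⊕1⊕0⊕0⊕0⊕1⊕1 = 0
s2: b2⊕b3⊕b6⊕b7⊕b10⊕b11⊕b14⊕b15⊕b18⊕b19⊕b22⊕b23⊕b26⊕b27⊕b30⊕b31 = 0⊕0⊕1⊕1⊕1⊕0⊕0⊕1⊕0⊕0⊕1⊕0⊕0⊕0⊕0⊕1 = 0
s4: b4⊕b5⊕b6⊕b7⊕b12⊕b13⊕b14⊕b15⊕b20⊕b21⊕b22⊕b23⊕b28⊕b29⊕b30⊕b31 = 0⊕0⊕1⊕1⊕0⊕0⊕0⊕1⊕1⊕1⊕1⊕0⊕0⊕1⊕0⊕1 = 0
s8: b8⊕b9⊕b10⊕b11⊕b12⊕b13⊕b14⊕b15⊕b24⊕b25⊕b26⊕b27⊕b28⊕b29⊕b30⊕b31 = 0⊕0⊕1⊕0⊕0⊕0⊕0⊕1⊕1⊕0⊕0⊕0⊕0⊕1⊕0⊕1 = 1
s16: b16⊕b17⊕b18⊕b19⊕b20⊕b21⊕b22⊕b23⊕b24⊕b25⊕b26⊕b27⊕b28⊕b29⊕b30⊕b31 = 1⊕1⊕0⊕0⊕1⊕1⊕1⊕0⊕1⊕0⊕0⊕0⊕0⊕1⊕0⊕1 = 0
Syndrome (s16...s1) = 01000 → position 8.
Flip bit 8: corrected codeword = 0000011101000011100111010000101
Data bits at positions 3,5,6,7,9,10,11,12,13,14,15,17,18,19,20,21,22,23,24,25,26,27,28,29,30,31: 00110100001100111010000101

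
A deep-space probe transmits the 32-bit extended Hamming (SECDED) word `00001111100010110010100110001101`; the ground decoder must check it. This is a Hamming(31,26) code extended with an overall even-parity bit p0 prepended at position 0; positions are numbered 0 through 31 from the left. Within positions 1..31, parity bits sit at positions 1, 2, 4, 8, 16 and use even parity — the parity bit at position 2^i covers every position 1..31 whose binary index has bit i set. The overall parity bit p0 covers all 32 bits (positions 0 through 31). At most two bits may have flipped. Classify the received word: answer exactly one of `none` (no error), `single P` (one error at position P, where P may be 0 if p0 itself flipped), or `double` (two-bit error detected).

single 18

s1: b1⊕b3⊕b5⊕b7⊕b9⊕b11⊕b13⊕b15⊕b17⊕b19⊕b21⊕b23⊕b25⊕b27⊕b29⊕b31 = 0⊕0⊕1⊕1⊕0⊕0⊕0⊕1⊕0⊕0⊕0⊕1⊕0⊕0⊕1⊕1 = 0
s2: b2⊕b3⊕b6⊕b7⊕b10⊕b11⊕b14⊕b15⊕b18⊕b19⊕b22⊕b23⊕b26⊕b27⊕b30⊕b31 = 0⊕0⊕1⊕1⊕0⊕0⊕1⊕1⊕1⊕0⊕0⊕1⊕0⊕0⊕0⊕1 = 1
s4: b4⊕b5⊕b6⊕b7⊕b12⊕b13⊕b14⊕b15⊕b20⊕b21⊕b22⊕b23⊕b28⊕b29⊕b30⊕b31 = 1⊕1⊕1⊕1⊕1⊕0⊕1⊕1⊕1⊕0⊕0⊕1⊕1⊕1⊕0⊕1 = 0
s8: b8⊕b9⊕b10⊕b11⊕b12⊕b13⊕b14⊕b15⊕b24⊕b25⊕b26⊕b27⊕b28⊕b29⊕b30⊕b31 = 1⊕0⊕0⊕0⊕1⊕0⊕1⊕1⊕1⊕0⊕0⊕0⊕1⊕1⊕0⊕1 = 0
s16: b16⊕b17⊕b18⊕b19⊕b20⊕b21⊕b22⊕b23⊕b24⊕b25⊕b26⊕b27⊕b28⊕b29⊕b30⊕b31 = 0⊕0⊕1⊕0⊕1⊕0⊕0⊕1⊕1⊕0⊕0⊕0⊕1⊕1⊕0⊕1 = 1
Syndrome (s16...s1) = 10010 → position 18.
Overall parity (XOR of all 32 bits, including p0): 0⊕0⊕0⊕0⊕1⊕1⊕1⊕1⊕1⊕0⊕0⊕0⊕1⊕0⊕1⊕1⊕0⊕0⊕1⊕0⊕1⊕0⊕0⊕1⊕1⊕0⊕0⊕0⊕1⊕1⊕0⊕1 = 1
Overall=1, syndrome position=18 → single-bit error at position 18.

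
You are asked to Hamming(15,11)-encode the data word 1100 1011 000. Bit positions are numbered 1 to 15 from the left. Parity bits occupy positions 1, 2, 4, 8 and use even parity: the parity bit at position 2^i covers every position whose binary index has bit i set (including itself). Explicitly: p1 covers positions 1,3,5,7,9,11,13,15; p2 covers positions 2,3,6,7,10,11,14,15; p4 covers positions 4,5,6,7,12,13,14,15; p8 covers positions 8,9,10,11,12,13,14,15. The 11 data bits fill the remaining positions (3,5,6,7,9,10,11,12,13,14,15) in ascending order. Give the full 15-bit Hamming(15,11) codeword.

001010011011000

Place data bits at non-power-of-two positions: b3=1, b5=1, b6=0, b7=0, b9=1, b10=0, b11=1, b12=1, b13=0, b14=0, b15=0.
p1 = XOR of data positions {3,5,7,9,11,13,15} = 1⊕1⊕0⊕1⊕1⊕0⊕0 = 0
p2 = XOR of data positions {3,6,7,10,11,14,15} = 1⊕0⊕0⊕0⊕1⊕0⊕0 = 0
p4 = XOR of data positions {5,6,7,12,13,14,15} = 1⊕0⊕0⊕1⊕0⊕0⊕0 = 0
p8 = XOR of data positions {9,10,11,12,13,14,15} = 1⊕0⊕1⊕1⊕0⊕0⊕0 = 1
Codeword b1..b15 = 001010011011000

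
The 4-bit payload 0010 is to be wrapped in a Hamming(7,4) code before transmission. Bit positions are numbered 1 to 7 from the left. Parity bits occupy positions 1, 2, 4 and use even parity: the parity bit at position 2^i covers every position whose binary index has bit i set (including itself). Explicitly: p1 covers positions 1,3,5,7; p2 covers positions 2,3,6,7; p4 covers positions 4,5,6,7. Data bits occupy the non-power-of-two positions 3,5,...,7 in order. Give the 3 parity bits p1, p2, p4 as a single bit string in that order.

Place data bits at non-power-of-two positions: b3=0, b5=0, b6=1, b7=0.
p1 = XOR of data positions {3,5,7} = 0⊕0⊕0 = 0
p2 = XOR of data positions {3,6,7} = 0⊕1⊕0 = 1
p4 = XOR of data positions {5,6,7} = 0⊕1⊕0 = 1
Parity bits p1,p2,p4 = 011

011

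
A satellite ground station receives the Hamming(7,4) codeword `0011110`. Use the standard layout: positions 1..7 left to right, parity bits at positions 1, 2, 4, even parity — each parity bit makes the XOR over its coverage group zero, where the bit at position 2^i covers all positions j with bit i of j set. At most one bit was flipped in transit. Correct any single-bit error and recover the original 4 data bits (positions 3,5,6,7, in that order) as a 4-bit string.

s1: b1⊕b3⊕b5⊕b7 = 0⊕1⊕1⊕0 = 0
s2: b2⊕b3⊕b6⊕b7 = 0⊕1⊕1⊕0 = 0
s4: b4⊕b5⊕b6⊕b7 = 1⊕1⊕1⊕0 = 1
Syndrome (s4...s1) = 100 → position 4.
Flip bit 4: corrected codeword = 0010110
Data bits at positions 3,5,6,7: 1110

1110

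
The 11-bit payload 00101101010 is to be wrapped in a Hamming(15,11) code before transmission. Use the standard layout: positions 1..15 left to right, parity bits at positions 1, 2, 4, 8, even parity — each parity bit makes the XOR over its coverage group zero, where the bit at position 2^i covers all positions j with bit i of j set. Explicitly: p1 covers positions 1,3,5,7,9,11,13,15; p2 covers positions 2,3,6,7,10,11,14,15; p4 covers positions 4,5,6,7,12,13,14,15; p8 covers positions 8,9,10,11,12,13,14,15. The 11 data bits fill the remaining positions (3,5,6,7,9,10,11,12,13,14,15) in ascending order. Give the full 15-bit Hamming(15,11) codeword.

Place data bits at non-power-of-two positions: b3=0, b5=0, b6=1, b7=0, b9=1, b10=1, b11=0, b12=1, b13=0, b14=1, b15=0.
p1 = XOR of data positions {3,5,7,9,11,13,15} = 0⊕0⊕0⊕1⊕0⊕0⊕0 = 1
p2 = XOR of data positions {3,6,7,10,11,14,15} = 0⊕1⊕0⊕1⊕0⊕1⊕0 = 1
p4 = XOR of data positions {5,6,7,12,13,14,15} = 0⊕1⊕0⊕1⊕0⊕1⊕0 = 1
p8 = XOR of data positions {9,10,11,12,13,14,15} = 1⊕1⊕0⊕1⊕0⊕1⊕0 = 0
Codeword b1..b15 = 110101001101010

110101001101010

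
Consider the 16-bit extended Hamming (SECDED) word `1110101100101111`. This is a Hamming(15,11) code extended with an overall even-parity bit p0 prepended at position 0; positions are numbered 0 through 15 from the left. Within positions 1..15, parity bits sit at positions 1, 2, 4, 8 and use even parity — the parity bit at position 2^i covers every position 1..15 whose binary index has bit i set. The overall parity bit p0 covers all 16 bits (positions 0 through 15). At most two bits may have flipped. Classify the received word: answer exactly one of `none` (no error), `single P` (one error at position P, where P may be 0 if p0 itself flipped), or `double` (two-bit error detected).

s1: b1⊕b3⊕b5⊕b7⊕b9⊕b11⊕b13⊕b15 = 1⊕0⊕0⊕1⊕0⊕0⊕1⊕1 = 0
s2: b2⊕b3⊕b6⊕b7⊕b10⊕b11⊕b14⊕b15 = 1⊕0⊕1⊕1⊕1⊕0⊕1⊕1 = 0
s4: b4⊕b5⊕b6⊕b7⊕b12⊕b13⊕b14⊕b15 = 1⊕0⊕1⊕1⊕1⊕1⊕1⊕1 = 1
s8: b8⊕b9⊕b10⊕b11⊕b12⊕b13⊕b14⊕b15 = 0⊕0⊕1⊕0⊕1⊕1⊕1⊕1 = 1
Syndrome (s8...s1) = 1100 → position 12.
Overall parity (XOR of all 16 bits, including p0): 1⊕1⊕1⊕0⊕1⊕0⊕1⊕1⊕0⊕0⊕1⊕0⊕1⊕1⊕1⊕1 = 1
Overall=1, syndrome position=12 → single-bit error at position 12.

single 12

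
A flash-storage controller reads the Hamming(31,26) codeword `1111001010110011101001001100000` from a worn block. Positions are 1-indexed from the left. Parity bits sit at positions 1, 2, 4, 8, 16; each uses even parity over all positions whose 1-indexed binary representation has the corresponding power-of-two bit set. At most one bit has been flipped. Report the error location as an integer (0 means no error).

5

s1: b1⊕b3⊕b5⊕b7⊕b9⊕b11⊕b13⊕b15⊕b17⊕b19⊕b21⊕b23⊕b25⊕b27⊕b29⊕b31 = 1⊕1⊕0⊕1⊕1⊕1⊕0⊕1⊕1⊕1⊕0⊕0⊕1⊕0⊕0⊕0 = 1
s2: b2⊕b3⊕b6⊕b7⊕b10⊕b11⊕b14⊕b15⊕b18⊕b19⊕b22⊕b23⊕b26⊕b27⊕b30⊕b31 = 1⊕1⊕0⊕1⊕0⊕1⊕0⊕1⊕0⊕1⊕1⊕0⊕1⊕0⊕0⊕0 = 0
s4: b4⊕b5⊕b6⊕b7⊕b12⊕b13⊕b14⊕b15⊕b20⊕b21⊕b22⊕b23⊕b28⊕b29⊕b30⊕b31 = 1⊕0⊕0⊕1⊕1⊕0⊕0⊕1⊕0⊕0⊕1⊕0⊕0⊕0⊕0⊕0 = 1
s8: b8⊕b9⊕b10⊕b11⊕b12⊕b13⊕b14⊕b15⊕b24⊕b25⊕b26⊕b27⊕b28⊕b29⊕b30⊕b31 = 0⊕1⊕0⊕1⊕1⊕0⊕0⊕1⊕0⊕1⊕1⊕0⊕0⊕0⊕0⊕0 = 0
s16: b16⊕b17⊕b18⊕b19⊕b20⊕b21⊕b22⊕b23⊕b24⊕b25⊕b26⊕b27⊕b28⊕b29⊕b30⊕b31 = 1⊕1⊕0⊕1⊕0⊕0⊕1⊕0⊕0⊕1⊕1⊕0⊕0⊕0⊕0⊕0 = 0
Syndrome (s16...s1) = 00101 → position 5.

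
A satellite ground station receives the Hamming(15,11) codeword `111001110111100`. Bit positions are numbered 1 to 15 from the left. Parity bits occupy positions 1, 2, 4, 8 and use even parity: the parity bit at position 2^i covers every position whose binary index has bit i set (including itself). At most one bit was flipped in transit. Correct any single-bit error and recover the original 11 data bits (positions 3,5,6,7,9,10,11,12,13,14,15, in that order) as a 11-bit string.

s1: b1⊕b3⊕b5⊕b7⊕b9⊕b11⊕b13⊕b15 = 1⊕1⊕0⊕1⊕0⊕1⊕1⊕0 = 1
s2: b2⊕b3⊕b6⊕b7⊕b10⊕b11⊕b14⊕b15 = 1⊕1⊕1⊕1⊕1⊕1⊕0⊕0 = 0
s4: b4⊕b5⊕b6⊕b7⊕b12⊕b13⊕b14⊕b15 = 0⊕0⊕1⊕1⊕1⊕1⊕0⊕0 = 0
s8: b8⊕b9⊕b10⊕b11⊕b12⊕b13⊕b14⊕b15 = 1⊕0⊕1⊕1⊕1⊕1⊕0⊕0 = 1
Syndrome (s8...s1) = 1001 → position 9.
Flip bit 9: corrected codeword = 111001111111100
Data bits at positions 3,5,6,7,9,10,11,12,13,14,15: 10111111100

10111111100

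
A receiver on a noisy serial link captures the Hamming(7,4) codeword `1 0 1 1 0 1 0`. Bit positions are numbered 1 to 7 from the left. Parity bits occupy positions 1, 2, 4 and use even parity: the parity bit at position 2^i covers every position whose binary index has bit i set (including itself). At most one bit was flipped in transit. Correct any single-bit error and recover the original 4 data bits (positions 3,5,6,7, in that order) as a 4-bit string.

1010

s1: b1⊕b3⊕b5⊕b7 = 1⊕1⊕0⊕0 = 0
s2: b2⊕b3⊕b6⊕b7 = 0⊕1⊕1⊕0 = 0
s4: b4⊕b5⊕b6⊕b7 = 1⊕0⊕1⊕0 = 0
Syndrome (s4...s1) = 000 → position 0 (no error).
No correction needed.
Data bits at positions 3,5,6,7: 1010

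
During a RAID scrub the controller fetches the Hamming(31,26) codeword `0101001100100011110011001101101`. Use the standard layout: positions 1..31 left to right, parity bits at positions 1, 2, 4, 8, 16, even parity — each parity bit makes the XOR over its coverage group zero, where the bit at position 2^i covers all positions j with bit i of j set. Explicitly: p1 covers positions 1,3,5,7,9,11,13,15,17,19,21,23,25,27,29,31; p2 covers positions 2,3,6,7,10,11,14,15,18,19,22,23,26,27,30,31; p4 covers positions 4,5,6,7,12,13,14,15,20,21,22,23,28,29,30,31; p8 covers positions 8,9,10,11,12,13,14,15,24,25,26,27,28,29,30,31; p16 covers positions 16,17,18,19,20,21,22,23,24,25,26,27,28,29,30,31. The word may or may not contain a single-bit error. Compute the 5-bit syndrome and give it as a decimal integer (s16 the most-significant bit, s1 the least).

0

s1: b1⊕b3⊕b5⊕b7⊕b9⊕b11⊕b13⊕b15⊕b17⊕b19⊕b21⊕b23⊕b25⊕b27⊕b29⊕b31 = 0⊕0⊕0⊕1⊕0⊕1⊕0⊕1⊕1⊕0⊕1⊕0⊕1⊕0⊕1⊕1 = 0
s2: b2⊕b3⊕b6⊕b7⊕b10⊕b11⊕b14⊕b15⊕b18⊕b19⊕b22⊕b23⊕b26⊕b27⊕b30⊕b31 = 1⊕0⊕0⊕1⊕0⊕1⊕0⊕1⊕1⊕0⊕1⊕0⊕1⊕0⊕0⊕1 = 0
s4: b4⊕b5⊕b6⊕b7⊕b12⊕b13⊕b14⊕b15⊕b20⊕b21⊕b22⊕b23⊕b28⊕b29⊕b30⊕b31 = 1⊕0⊕0⊕1⊕0⊕0⊕0⊕1⊕0⊕1⊕1⊕0⊕1⊕1⊕0⊕1 = 0
s8: b8⊕b9⊕b10⊕b11⊕b12⊕b13⊕b14⊕b15⊕b24⊕b25⊕b26⊕b27⊕b28⊕b29⊕b30⊕b31 = 1⊕0⊕0⊕1⊕0⊕0⊕0⊕1⊕0⊕1⊕1⊕0⊕1⊕1⊕0⊕1 = 0
s16: b16⊕b17⊕b18⊕b19⊕b20⊕b21⊕b22⊕b23⊕b24⊕b25⊕b26⊕b27⊕b28⊕b29⊕b30⊕b31 = 1⊕1⊕1⊕0⊕0⊕1⊕1⊕0⊕0⊕1⊕1⊕0⊕1⊕1⊕0⊕1 = 0
Syndrome (s16...s1) = 00000 → position 0 (no error).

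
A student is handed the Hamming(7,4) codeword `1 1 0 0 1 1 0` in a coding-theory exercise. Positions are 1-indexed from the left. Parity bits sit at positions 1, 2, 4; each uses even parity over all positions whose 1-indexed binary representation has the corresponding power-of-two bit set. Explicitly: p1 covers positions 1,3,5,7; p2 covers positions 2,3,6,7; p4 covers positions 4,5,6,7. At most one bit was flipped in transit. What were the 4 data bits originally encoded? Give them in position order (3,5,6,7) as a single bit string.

s1: b1⊕b3⊕b5⊕b7 = 1⊕0⊕1⊕0 = 0
s2: b2⊕b3⊕b6⊕b7 = 1⊕0⊕1⊕0 = 0
s4: b4⊕b5⊕b6⊕b7 = 0⊕1⊕1⊕0 = 0
Syndrome (s4...s1) = 000 → position 0 (no error).
No correction needed.
Data bits at positions 3,5,6,7: 0110

0110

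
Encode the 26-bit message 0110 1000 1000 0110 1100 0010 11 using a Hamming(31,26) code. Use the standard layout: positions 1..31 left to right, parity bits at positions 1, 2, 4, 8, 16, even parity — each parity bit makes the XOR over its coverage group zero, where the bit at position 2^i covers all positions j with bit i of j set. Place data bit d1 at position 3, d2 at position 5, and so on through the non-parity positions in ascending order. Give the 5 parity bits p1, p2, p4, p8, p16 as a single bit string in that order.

00111

Place data bits at non-power-of-two positions: b3=0, b5=1, b6=1, b7=0, b9=1, b10=0, b11=0, b12=0, b13=1, b14=0, b15=0, b17=0, b18=0, b19=1, b20=1, b21=0, b22=1, b23=1, b24=0, b25=0, b26=0, b27=0, b28=1, b29=0, b30=1, b31=1.
p1 = XOR of data positions {3,5,7,9,11,13,15,17,19,21,23,25,27,29,31} = 0⊕1⊕0⊕1⊕0⊕1⊕0⊕0⊕1⊕0⊕1⊕0⊕0⊕0⊕1 = 0
p2 = XOR of data positions {3,6,7,10,11,14,15,18,19,22,23,26,27,30,31} = 0⊕1⊕0⊕0⊕0⊕0⊕0⊕0⊕1⊕1⊕1⊕0⊕0⊕1⊕1 = 0
p4 = XOR of data positions {5,6,7,12,13,14,15,20,21,22,23,28,29,30,31} = 1⊕1⊕0⊕0⊕1⊕0⊕0⊕1⊕0⊕1⊕1⊕1⊕0⊕1⊕1 = 1
p8 = XOR of data positions {9,10,11,12,13,14,15,24,25,26,27,28,29,30,31} = 1⊕0⊕0⊕0⊕1⊕0⊕0⊕0⊕0⊕0⊕0⊕1⊕0⊕1⊕1 = 1
p16 = XOR of data positions {17,18,19,20,21,22,23,24,25,26,27,28,29,30,31} = 0⊕0⊕1⊕1⊕0⊕1⊕1⊕0⊕0⊕0⊕0⊕1⊕0⊕1⊕1 = 1
Parity bits p1,p2,p4,p8,p16 = 00111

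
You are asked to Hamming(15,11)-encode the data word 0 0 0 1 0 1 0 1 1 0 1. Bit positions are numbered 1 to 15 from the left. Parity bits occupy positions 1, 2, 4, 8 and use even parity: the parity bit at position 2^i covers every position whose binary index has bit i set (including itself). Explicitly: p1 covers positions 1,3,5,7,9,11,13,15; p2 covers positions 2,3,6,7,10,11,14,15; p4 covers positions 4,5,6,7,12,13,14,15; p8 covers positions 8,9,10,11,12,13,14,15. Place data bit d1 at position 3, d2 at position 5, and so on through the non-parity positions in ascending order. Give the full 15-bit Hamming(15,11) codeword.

110000100101101

Place data bits at non-power-of-two positions: b3=0, b5=0, b6=0, b7=1, b9=0, b10=1, b11=0, b12=1, b13=1, b14=0, b15=1.
p1 = XOR of data positions {3,5,7,9,11,13,15} = 0⊕0⊕1⊕0⊕0⊕1⊕1 = 1
p2 = XOR of data positions {3,6,7,10,11,14,15} = 0⊕0⊕1⊕1⊕0⊕0⊕1 = 1
p4 = XOR of data positions {5,6,7,12,13,14,15} = 0⊕0⊕1⊕1⊕1⊕0⊕1 = 0
p8 = XOR of data positions {9,10,11,12,13,14,15} = 0⊕1⊕0⊕1⊕1⊕0⊕1 = 0
Codeword b1..b15 = 110000100101101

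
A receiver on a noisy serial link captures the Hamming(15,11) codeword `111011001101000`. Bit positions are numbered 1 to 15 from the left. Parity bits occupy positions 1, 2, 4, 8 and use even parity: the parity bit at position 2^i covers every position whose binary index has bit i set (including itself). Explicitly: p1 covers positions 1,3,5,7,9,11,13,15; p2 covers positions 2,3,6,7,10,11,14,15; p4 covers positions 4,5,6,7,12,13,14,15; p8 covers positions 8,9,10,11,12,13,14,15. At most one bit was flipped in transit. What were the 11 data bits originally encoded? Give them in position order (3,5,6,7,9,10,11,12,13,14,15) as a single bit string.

11101100000

s1: b1⊕b3⊕b5⊕b7⊕b9⊕b11⊕b13⊕b15 = 1⊕1⊕1⊕0⊕1⊕0⊕0⊕0 = 0
s2: b2⊕b3⊕b6⊕b7⊕b10⊕b11⊕b14⊕b15 = 1⊕1⊕1⊕0⊕1⊕0⊕0⊕0 = 0
s4: b4⊕b5⊕b6⊕b7⊕b12⊕b13⊕b14⊕b15 = 0⊕1⊕1⊕0⊕1⊕0⊕0⊕0 = 1
s8: b8⊕b9⊕b10⊕b11⊕b12⊕b13⊕b14⊕b15 = 0⊕1⊕1⊕0⊕1⊕0⊕0⊕0 = 1
Syndrome (s8...s1) = 1100 → position 12.
Flip bit 12: corrected codeword = 111011001100000
Data bits at positions 3,5,6,7,9,10,11,12,13,14,15: 11101100000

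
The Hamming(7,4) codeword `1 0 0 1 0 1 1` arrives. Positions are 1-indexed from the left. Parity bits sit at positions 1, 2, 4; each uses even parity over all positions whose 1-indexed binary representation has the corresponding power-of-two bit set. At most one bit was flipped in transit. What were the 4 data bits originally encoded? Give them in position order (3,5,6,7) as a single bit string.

0011

s1: b1⊕b3⊕b5⊕b7 = 1⊕0⊕0⊕1 = 0
s2: b2⊕b3⊕b6⊕b7 = 0⊕0⊕1⊕1 = 0
s4: b4⊕b5⊕b6⊕b7 = 1⊕0⊕1⊕1 = 1
Syndrome (s4...s1) = 100 → position 4.
Flip bit 4: corrected codeword = 1000011
Data bits at positions 3,5,6,7: 0011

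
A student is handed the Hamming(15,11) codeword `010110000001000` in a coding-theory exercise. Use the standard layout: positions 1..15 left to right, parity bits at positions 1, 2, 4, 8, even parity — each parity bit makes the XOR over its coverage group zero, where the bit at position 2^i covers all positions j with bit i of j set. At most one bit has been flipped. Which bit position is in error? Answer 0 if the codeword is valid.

s1: b1⊕b3⊕b5⊕b7⊕b9⊕b11⊕b13⊕b15 = 0⊕0⊕1⊕0⊕0⊕0⊕0⊕0 = 1
s2: b2⊕b3⊕b6⊕b7⊕b10⊕b11⊕b14⊕b15 = 1⊕0⊕0⊕0⊕0⊕0⊕0⊕0 = 1
s4: b4⊕b5⊕b6⊕b7⊕b12⊕b13⊕b14⊕b15 = 1⊕1⊕0⊕0⊕1⊕0⊕0⊕0 = 1
s8: b8⊕b9⊕b10⊕b11⊕b12⊕b13⊕b14⊕b15 = 0⊕0⊕0⊕0⊕1⊕0⊕0⊕0 = 1
Syndrome (s8...s1) = 1111 → position 15.

15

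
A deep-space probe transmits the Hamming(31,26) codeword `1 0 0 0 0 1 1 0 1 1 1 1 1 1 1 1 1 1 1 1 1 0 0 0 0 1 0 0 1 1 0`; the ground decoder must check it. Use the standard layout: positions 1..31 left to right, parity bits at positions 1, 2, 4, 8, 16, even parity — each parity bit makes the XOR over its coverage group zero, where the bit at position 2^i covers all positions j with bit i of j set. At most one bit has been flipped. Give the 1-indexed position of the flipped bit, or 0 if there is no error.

16

s1: b1⊕b3⊕b5⊕b7⊕b9⊕b11⊕b13⊕b15⊕b17⊕b19⊕b21⊕b23⊕b25⊕b27⊕b29⊕b31 = 1⊕0⊕0⊕1⊕1⊕1⊕1⊕1⊕1⊕1⊕1⊕0⊕0⊕0⊕1⊕0 = 0
s2: b2⊕b3⊕b6⊕b7⊕b10⊕b11⊕b14⊕b15⊕b18⊕b19⊕b22⊕b23⊕b26⊕b27⊕b30⊕b31 = 0⊕0⊕1⊕1⊕1⊕1⊕1⊕1⊕1⊕1⊕0⊕0⊕1⊕0⊕1⊕0 = 0
s4: b4⊕b5⊕b6⊕b7⊕b12⊕b13⊕b14⊕b15⊕b20⊕b21⊕b22⊕b23⊕b28⊕b29⊕b30⊕b31 = 0⊕0⊕1⊕1⊕1⊕1⊕1⊕1⊕1⊕1⊕0⊕0⊕0⊕1⊕1⊕0 = 0
s8: b8⊕b9⊕b10⊕b11⊕b12⊕b13⊕b14⊕b15⊕b24⊕b25⊕b26⊕b27⊕b28⊕b29⊕b30⊕b31 = 0⊕1⊕1⊕1⊕1⊕1⊕1⊕1⊕0⊕0⊕1⊕0⊕0⊕1⊕1⊕0 = 0
s16: b16⊕b17⊕b18⊕b19⊕b20⊕b21⊕b22⊕b23⊕b24⊕b25⊕b26⊕b27⊕b28⊕b29⊕b30⊕b31 = 1⊕1⊕1⊕1⊕1⊕1⊕0⊕0⊕0⊕0⊕1⊕0⊕0⊕1⊕1⊕0 = 1
Syndrome (s16...s1) = 10000 → position 16.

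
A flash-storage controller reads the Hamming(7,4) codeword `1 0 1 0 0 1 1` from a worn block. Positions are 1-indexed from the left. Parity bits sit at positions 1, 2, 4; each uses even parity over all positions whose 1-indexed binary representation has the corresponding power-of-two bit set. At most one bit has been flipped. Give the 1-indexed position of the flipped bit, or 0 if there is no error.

s1: b1⊕b3⊕b5⊕b7 = 1⊕1⊕0⊕1 = 1
s2: b2⊕b3⊕b6⊕b7 = 0⊕1⊕1⊕1 = 1
s4: b4⊕b5⊕b6⊕b7 = 0⊕0⊕1⊕1 = 0
Syndrome (s4...s1) = 011 → position 3.

3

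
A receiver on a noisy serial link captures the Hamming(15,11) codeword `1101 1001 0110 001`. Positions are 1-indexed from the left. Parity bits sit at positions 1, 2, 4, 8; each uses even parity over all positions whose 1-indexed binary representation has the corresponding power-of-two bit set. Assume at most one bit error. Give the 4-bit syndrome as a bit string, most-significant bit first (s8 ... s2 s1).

s1: b1⊕b3⊕b5⊕b7⊕b9⊕b11⊕b13⊕b15 = 1⊕0⊕1⊕0⊕0⊕1⊕0⊕1 = 0
s2: b2⊕b3⊕b6⊕b7⊕b10⊕b11⊕b14⊕b15 = 1⊕0⊕0⊕0⊕1⊕1⊕0⊕1 = 0
s4: b4⊕b5⊕b6⊕b7⊕b12⊕b13⊕b14⊕b15 = 1⊕1⊕0⊕0⊕0⊕0⊕0⊕1 = 1
s8: b8⊕b9⊕b10⊕b11⊕b12⊕b13⊕b14⊕b15 = 1⊕0⊕1⊕1⊕0⊕0⊕0⊕1 = 0
Syndrome (s8...s1) = 0100 → position 4.

0100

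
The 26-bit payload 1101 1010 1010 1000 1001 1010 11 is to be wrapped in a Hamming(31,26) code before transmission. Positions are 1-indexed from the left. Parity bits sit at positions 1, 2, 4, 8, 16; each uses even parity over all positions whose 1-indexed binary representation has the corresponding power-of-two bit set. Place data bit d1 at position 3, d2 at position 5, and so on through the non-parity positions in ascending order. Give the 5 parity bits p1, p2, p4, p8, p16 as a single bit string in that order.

11011

Place data bits at non-power-of-two positions: b3=1, b5=1, b6=0, b7=1, b9=1, b10=0, b11=1, b12=0, b13=1, b14=0, b15=1, b17=0, b18=1, b19=0, b20=0, b21=0, b22=1, b23=0, b24=0, b25=1, b26=1, b27=0, b28=1, b29=0, b30=1, b31=1.
p1 = XOR of data positions {3,5,7,9,11,13,15,17,19,21,23,25,27,29,31} = 1⊕1⊕1⊕1⊕1⊕1⊕1⊕0⊕0⊕0⊕0⊕1⊕0⊕0⊕1 = 1
p2 = XOR of data positions {3,6,7,10,11,14,15,18,19,22,23,26,27,30,31} = 1⊕0⊕1⊕0⊕1⊕0⊕1⊕1⊕0⊕1⊕0⊕1⊕0⊕1⊕1 = 1
p4 = XOR of data positions {5,6,7,12,13,14,15,20,21,22,23,28,29,30,31} = 1⊕0⊕1⊕0⊕1⊕0⊕1⊕0⊕0⊕1⊕0⊕1⊕0⊕1⊕1 = 0
p8 = XOR of data positions {9,10,11,12,13,14,15,24,25,26,27,28,29,30,31} = 1⊕0⊕1⊕0⊕1⊕0⊕1⊕0⊕1⊕1⊕0⊕1⊕0⊕1⊕1 = 1
p16 = XOR of data positions {17,18,19,20,21,22,23,24,25,26,27,28,29,30,31} = 0⊕1⊕0⊕0⊕0⊕1⊕0⊕0⊕1⊕1⊕0⊕1⊕0⊕1⊕1 = 1
Parity bits p1,p2,p4,p8,p16 = 11011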